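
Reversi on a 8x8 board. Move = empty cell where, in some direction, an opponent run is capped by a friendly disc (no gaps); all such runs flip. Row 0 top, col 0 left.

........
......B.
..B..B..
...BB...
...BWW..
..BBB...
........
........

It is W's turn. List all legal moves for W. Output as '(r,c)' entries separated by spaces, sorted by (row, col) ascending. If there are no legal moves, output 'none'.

Answer: (1,1) (2,3) (2,4) (4,2) (6,2) (6,3) (6,4)

Derivation:
(0,5): no bracket -> illegal
(0,6): no bracket -> illegal
(0,7): no bracket -> illegal
(1,1): flips 2 -> legal
(1,2): no bracket -> illegal
(1,3): no bracket -> illegal
(1,4): no bracket -> illegal
(1,5): no bracket -> illegal
(1,7): no bracket -> illegal
(2,1): no bracket -> illegal
(2,3): flips 1 -> legal
(2,4): flips 1 -> legal
(2,6): no bracket -> illegal
(2,7): no bracket -> illegal
(3,1): no bracket -> illegal
(3,2): no bracket -> illegal
(3,5): no bracket -> illegal
(3,6): no bracket -> illegal
(4,1): no bracket -> illegal
(4,2): flips 1 -> legal
(5,1): no bracket -> illegal
(5,5): no bracket -> illegal
(6,1): no bracket -> illegal
(6,2): flips 1 -> legal
(6,3): flips 1 -> legal
(6,4): flips 1 -> legal
(6,5): no bracket -> illegal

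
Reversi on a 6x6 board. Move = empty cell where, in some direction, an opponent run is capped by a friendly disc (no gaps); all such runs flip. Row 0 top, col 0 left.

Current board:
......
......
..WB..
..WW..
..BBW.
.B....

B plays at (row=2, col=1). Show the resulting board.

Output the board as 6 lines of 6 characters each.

Place B at (2,1); scan 8 dirs for brackets.
Dir NW: first cell '.' (not opp) -> no flip
Dir N: first cell '.' (not opp) -> no flip
Dir NE: first cell '.' (not opp) -> no flip
Dir W: first cell '.' (not opp) -> no flip
Dir E: opp run (2,2) capped by B -> flip
Dir SW: first cell '.' (not opp) -> no flip
Dir S: first cell '.' (not opp) -> no flip
Dir SE: opp run (3,2) capped by B -> flip
All flips: (2,2) (3,2)

Answer: ......
......
.BBB..
..BW..
..BBW.
.B....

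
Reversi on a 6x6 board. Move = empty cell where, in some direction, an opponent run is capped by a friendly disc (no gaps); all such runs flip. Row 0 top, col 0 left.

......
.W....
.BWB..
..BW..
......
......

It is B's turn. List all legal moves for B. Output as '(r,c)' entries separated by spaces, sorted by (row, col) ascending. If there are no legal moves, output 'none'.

Answer: (0,1) (1,2) (3,4) (4,3)

Derivation:
(0,0): no bracket -> illegal
(0,1): flips 1 -> legal
(0,2): no bracket -> illegal
(1,0): no bracket -> illegal
(1,2): flips 1 -> legal
(1,3): no bracket -> illegal
(2,0): no bracket -> illegal
(2,4): no bracket -> illegal
(3,1): no bracket -> illegal
(3,4): flips 1 -> legal
(4,2): no bracket -> illegal
(4,3): flips 1 -> legal
(4,4): no bracket -> illegal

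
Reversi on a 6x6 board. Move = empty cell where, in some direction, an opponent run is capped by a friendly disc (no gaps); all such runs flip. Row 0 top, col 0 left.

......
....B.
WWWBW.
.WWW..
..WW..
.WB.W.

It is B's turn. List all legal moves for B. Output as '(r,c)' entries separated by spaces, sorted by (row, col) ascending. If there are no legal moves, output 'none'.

(1,0): no bracket -> illegal
(1,1): no bracket -> illegal
(1,2): flips 3 -> legal
(1,3): no bracket -> illegal
(1,5): no bracket -> illegal
(2,5): flips 1 -> legal
(3,0): no bracket -> illegal
(3,4): flips 2 -> legal
(3,5): no bracket -> illegal
(4,0): no bracket -> illegal
(4,1): flips 1 -> legal
(4,4): no bracket -> illegal
(4,5): no bracket -> illegal
(5,0): flips 1 -> legal
(5,3): flips 2 -> legal
(5,5): no bracket -> illegal

Answer: (1,2) (2,5) (3,4) (4,1) (5,0) (5,3)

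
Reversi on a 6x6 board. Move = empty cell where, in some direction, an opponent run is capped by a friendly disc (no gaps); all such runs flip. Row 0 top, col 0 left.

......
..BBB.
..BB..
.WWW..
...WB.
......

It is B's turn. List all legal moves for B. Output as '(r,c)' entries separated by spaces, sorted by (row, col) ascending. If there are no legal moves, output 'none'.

(2,0): no bracket -> illegal
(2,1): no bracket -> illegal
(2,4): no bracket -> illegal
(3,0): no bracket -> illegal
(3,4): no bracket -> illegal
(4,0): flips 1 -> legal
(4,1): flips 1 -> legal
(4,2): flips 2 -> legal
(5,2): no bracket -> illegal
(5,3): flips 2 -> legal
(5,4): no bracket -> illegal

Answer: (4,0) (4,1) (4,2) (5,3)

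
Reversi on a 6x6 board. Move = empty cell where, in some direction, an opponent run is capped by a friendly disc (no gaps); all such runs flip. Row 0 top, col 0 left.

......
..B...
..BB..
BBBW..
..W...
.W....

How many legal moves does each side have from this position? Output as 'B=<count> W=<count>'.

-- B to move --
(2,4): no bracket -> illegal
(3,4): flips 1 -> legal
(4,0): no bracket -> illegal
(4,1): no bracket -> illegal
(4,3): flips 1 -> legal
(4,4): flips 1 -> legal
(5,0): no bracket -> illegal
(5,2): flips 1 -> legal
(5,3): flips 1 -> legal
B mobility = 5
-- W to move --
(0,1): no bracket -> illegal
(0,2): flips 3 -> legal
(0,3): no bracket -> illegal
(1,1): flips 1 -> legal
(1,3): flips 1 -> legal
(1,4): no bracket -> illegal
(2,0): flips 1 -> legal
(2,1): no bracket -> illegal
(2,4): no bracket -> illegal
(3,4): no bracket -> illegal
(4,0): no bracket -> illegal
(4,1): no bracket -> illegal
(4,3): no bracket -> illegal
W mobility = 4

Answer: B=5 W=4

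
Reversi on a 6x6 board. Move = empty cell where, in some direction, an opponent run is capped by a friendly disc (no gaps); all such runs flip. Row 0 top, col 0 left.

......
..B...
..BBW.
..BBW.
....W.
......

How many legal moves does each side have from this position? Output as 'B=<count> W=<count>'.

Answer: B=5 W=5

Derivation:
-- B to move --
(1,3): no bracket -> illegal
(1,4): no bracket -> illegal
(1,5): flips 1 -> legal
(2,5): flips 1 -> legal
(3,5): flips 1 -> legal
(4,3): no bracket -> illegal
(4,5): flips 1 -> legal
(5,3): no bracket -> illegal
(5,4): no bracket -> illegal
(5,5): flips 1 -> legal
B mobility = 5
-- W to move --
(0,1): flips 2 -> legal
(0,2): no bracket -> illegal
(0,3): no bracket -> illegal
(1,1): flips 2 -> legal
(1,3): no bracket -> illegal
(1,4): no bracket -> illegal
(2,1): flips 2 -> legal
(3,1): flips 2 -> legal
(4,1): no bracket -> illegal
(4,2): flips 1 -> legal
(4,3): no bracket -> illegal
W mobility = 5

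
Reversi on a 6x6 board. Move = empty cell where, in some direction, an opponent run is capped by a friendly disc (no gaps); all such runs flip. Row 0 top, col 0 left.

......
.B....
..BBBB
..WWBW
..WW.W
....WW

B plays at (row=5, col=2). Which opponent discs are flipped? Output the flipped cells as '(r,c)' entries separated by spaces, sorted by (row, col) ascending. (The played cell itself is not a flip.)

Answer: (3,2) (4,2) (4,3)

Derivation:
Dir NW: first cell '.' (not opp) -> no flip
Dir N: opp run (4,2) (3,2) capped by B -> flip
Dir NE: opp run (4,3) capped by B -> flip
Dir W: first cell '.' (not opp) -> no flip
Dir E: first cell '.' (not opp) -> no flip
Dir SW: edge -> no flip
Dir S: edge -> no flip
Dir SE: edge -> no flip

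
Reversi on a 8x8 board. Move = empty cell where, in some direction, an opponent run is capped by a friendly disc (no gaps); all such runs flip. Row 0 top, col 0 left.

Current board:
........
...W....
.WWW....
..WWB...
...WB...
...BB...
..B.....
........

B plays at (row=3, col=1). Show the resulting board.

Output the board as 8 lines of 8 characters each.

Answer: ........
...W....
.WWW....
.BBBB...
...WB...
...BB...
..B.....
........

Derivation:
Place B at (3,1); scan 8 dirs for brackets.
Dir NW: first cell '.' (not opp) -> no flip
Dir N: opp run (2,1), next='.' -> no flip
Dir NE: opp run (2,2) (1,3), next='.' -> no flip
Dir W: first cell '.' (not opp) -> no flip
Dir E: opp run (3,2) (3,3) capped by B -> flip
Dir SW: first cell '.' (not opp) -> no flip
Dir S: first cell '.' (not opp) -> no flip
Dir SE: first cell '.' (not opp) -> no flip
All flips: (3,2) (3,3)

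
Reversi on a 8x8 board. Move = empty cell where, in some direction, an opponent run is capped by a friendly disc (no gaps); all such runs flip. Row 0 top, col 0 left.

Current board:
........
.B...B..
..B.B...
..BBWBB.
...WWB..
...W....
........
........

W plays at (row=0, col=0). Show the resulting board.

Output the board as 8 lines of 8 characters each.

Place W at (0,0); scan 8 dirs for brackets.
Dir NW: edge -> no flip
Dir N: edge -> no flip
Dir NE: edge -> no flip
Dir W: edge -> no flip
Dir E: first cell '.' (not opp) -> no flip
Dir SW: edge -> no flip
Dir S: first cell '.' (not opp) -> no flip
Dir SE: opp run (1,1) (2,2) (3,3) capped by W -> flip
All flips: (1,1) (2,2) (3,3)

Answer: W.......
.W...B..
..W.B...
..BWWBB.
...WWB..
...W....
........
........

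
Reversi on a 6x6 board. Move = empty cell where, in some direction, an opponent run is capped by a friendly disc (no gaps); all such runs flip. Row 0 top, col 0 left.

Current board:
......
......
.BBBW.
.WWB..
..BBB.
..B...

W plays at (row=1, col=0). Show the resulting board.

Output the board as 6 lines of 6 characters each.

Answer: ......
W.....
.WBBW.
.WWB..
..BBB.
..B...

Derivation:
Place W at (1,0); scan 8 dirs for brackets.
Dir NW: edge -> no flip
Dir N: first cell '.' (not opp) -> no flip
Dir NE: first cell '.' (not opp) -> no flip
Dir W: edge -> no flip
Dir E: first cell '.' (not opp) -> no flip
Dir SW: edge -> no flip
Dir S: first cell '.' (not opp) -> no flip
Dir SE: opp run (2,1) capped by W -> flip
All flips: (2,1)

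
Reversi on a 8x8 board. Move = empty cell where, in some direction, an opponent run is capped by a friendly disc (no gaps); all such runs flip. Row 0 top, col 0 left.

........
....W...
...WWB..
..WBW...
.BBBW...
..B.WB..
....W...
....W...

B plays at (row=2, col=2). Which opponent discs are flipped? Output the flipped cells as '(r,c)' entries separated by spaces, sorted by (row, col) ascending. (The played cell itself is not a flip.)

Answer: (2,3) (2,4) (3,2)

Derivation:
Dir NW: first cell '.' (not opp) -> no flip
Dir N: first cell '.' (not opp) -> no flip
Dir NE: first cell '.' (not opp) -> no flip
Dir W: first cell '.' (not opp) -> no flip
Dir E: opp run (2,3) (2,4) capped by B -> flip
Dir SW: first cell '.' (not opp) -> no flip
Dir S: opp run (3,2) capped by B -> flip
Dir SE: first cell 'B' (not opp) -> no flip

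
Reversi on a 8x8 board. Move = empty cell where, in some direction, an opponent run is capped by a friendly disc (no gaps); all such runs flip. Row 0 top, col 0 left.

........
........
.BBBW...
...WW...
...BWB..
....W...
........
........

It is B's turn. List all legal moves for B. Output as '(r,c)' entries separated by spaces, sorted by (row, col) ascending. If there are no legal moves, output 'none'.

(1,3): no bracket -> illegal
(1,4): no bracket -> illegal
(1,5): no bracket -> illegal
(2,5): flips 2 -> legal
(3,2): no bracket -> illegal
(3,5): no bracket -> illegal
(4,2): no bracket -> illegal
(5,3): no bracket -> illegal
(5,5): flips 2 -> legal
(6,3): flips 1 -> legal
(6,4): no bracket -> illegal
(6,5): flips 1 -> legal

Answer: (2,5) (5,5) (6,3) (6,5)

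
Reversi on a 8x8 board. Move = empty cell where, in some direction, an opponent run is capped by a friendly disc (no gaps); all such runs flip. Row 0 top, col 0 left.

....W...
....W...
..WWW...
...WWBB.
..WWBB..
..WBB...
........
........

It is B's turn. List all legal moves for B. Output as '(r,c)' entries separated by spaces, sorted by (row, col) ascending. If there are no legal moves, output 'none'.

Answer: (1,1) (1,2) (1,3) (3,1) (3,2) (4,1) (5,1)

Derivation:
(0,3): no bracket -> illegal
(0,5): no bracket -> illegal
(1,1): flips 2 -> legal
(1,2): flips 2 -> legal
(1,3): flips 4 -> legal
(1,5): no bracket -> illegal
(2,1): no bracket -> illegal
(2,5): no bracket -> illegal
(3,1): flips 1 -> legal
(3,2): flips 3 -> legal
(4,1): flips 2 -> legal
(5,1): flips 1 -> legal
(6,1): no bracket -> illegal
(6,2): no bracket -> illegal
(6,3): no bracket -> illegal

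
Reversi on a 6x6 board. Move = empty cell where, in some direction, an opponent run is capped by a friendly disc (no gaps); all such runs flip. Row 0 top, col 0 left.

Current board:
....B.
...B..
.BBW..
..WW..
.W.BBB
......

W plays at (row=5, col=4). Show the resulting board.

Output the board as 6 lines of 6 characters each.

Answer: ....B.
...B..
.BBW..
..WW..
.W.WBB
....W.

Derivation:
Place W at (5,4); scan 8 dirs for brackets.
Dir NW: opp run (4,3) capped by W -> flip
Dir N: opp run (4,4), next='.' -> no flip
Dir NE: opp run (4,5), next=edge -> no flip
Dir W: first cell '.' (not opp) -> no flip
Dir E: first cell '.' (not opp) -> no flip
Dir SW: edge -> no flip
Dir S: edge -> no flip
Dir SE: edge -> no flip
All flips: (4,3)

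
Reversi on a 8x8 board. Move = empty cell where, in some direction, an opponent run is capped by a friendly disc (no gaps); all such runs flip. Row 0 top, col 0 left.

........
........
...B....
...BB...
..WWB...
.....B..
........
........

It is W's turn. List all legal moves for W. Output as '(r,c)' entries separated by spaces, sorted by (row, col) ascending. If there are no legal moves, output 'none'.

(1,2): no bracket -> illegal
(1,3): flips 2 -> legal
(1,4): no bracket -> illegal
(2,2): no bracket -> illegal
(2,4): flips 1 -> legal
(2,5): flips 1 -> legal
(3,2): no bracket -> illegal
(3,5): no bracket -> illegal
(4,5): flips 1 -> legal
(4,6): no bracket -> illegal
(5,3): no bracket -> illegal
(5,4): no bracket -> illegal
(5,6): no bracket -> illegal
(6,4): no bracket -> illegal
(6,5): no bracket -> illegal
(6,6): no bracket -> illegal

Answer: (1,3) (2,4) (2,5) (4,5)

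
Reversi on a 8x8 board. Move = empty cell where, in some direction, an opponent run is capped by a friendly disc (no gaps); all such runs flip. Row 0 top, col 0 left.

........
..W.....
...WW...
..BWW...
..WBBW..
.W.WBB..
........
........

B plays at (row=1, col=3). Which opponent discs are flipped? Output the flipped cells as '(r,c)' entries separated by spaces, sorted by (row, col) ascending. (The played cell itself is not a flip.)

Dir NW: first cell '.' (not opp) -> no flip
Dir N: first cell '.' (not opp) -> no flip
Dir NE: first cell '.' (not opp) -> no flip
Dir W: opp run (1,2), next='.' -> no flip
Dir E: first cell '.' (not opp) -> no flip
Dir SW: first cell '.' (not opp) -> no flip
Dir S: opp run (2,3) (3,3) capped by B -> flip
Dir SE: opp run (2,4), next='.' -> no flip

Answer: (2,3) (3,3)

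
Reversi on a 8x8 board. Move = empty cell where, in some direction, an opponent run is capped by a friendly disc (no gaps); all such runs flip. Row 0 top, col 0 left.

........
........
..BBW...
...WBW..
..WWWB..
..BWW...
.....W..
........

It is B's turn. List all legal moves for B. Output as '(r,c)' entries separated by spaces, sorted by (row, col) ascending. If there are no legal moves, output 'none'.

(1,3): no bracket -> illegal
(1,4): flips 1 -> legal
(1,5): no bracket -> illegal
(2,5): flips 2 -> legal
(2,6): no bracket -> illegal
(3,1): no bracket -> illegal
(3,2): flips 2 -> legal
(3,6): flips 1 -> legal
(4,1): flips 3 -> legal
(4,6): no bracket -> illegal
(5,1): no bracket -> illegal
(5,5): flips 4 -> legal
(5,6): no bracket -> illegal
(6,2): no bracket -> illegal
(6,3): flips 4 -> legal
(6,4): flips 2 -> legal
(6,6): no bracket -> illegal
(7,4): no bracket -> illegal
(7,5): no bracket -> illegal
(7,6): no bracket -> illegal

Answer: (1,4) (2,5) (3,2) (3,6) (4,1) (5,5) (6,3) (6,4)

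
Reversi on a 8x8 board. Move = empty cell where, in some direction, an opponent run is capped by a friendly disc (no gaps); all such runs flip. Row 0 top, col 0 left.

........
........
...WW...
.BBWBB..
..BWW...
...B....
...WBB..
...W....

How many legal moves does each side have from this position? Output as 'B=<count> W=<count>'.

Answer: B=8 W=12

Derivation:
-- B to move --
(1,2): flips 1 -> legal
(1,3): flips 4 -> legal
(1,4): flips 2 -> legal
(1,5): flips 2 -> legal
(2,2): no bracket -> illegal
(2,5): no bracket -> illegal
(4,5): flips 2 -> legal
(5,2): flips 1 -> legal
(5,4): flips 2 -> legal
(5,5): no bracket -> illegal
(6,2): flips 1 -> legal
(7,2): no bracket -> illegal
(7,4): no bracket -> illegal
B mobility = 8
-- W to move --
(2,0): no bracket -> illegal
(2,1): flips 1 -> legal
(2,2): no bracket -> illegal
(2,5): flips 1 -> legal
(2,6): flips 1 -> legal
(3,0): flips 2 -> legal
(3,6): flips 2 -> legal
(4,0): no bracket -> illegal
(4,1): flips 2 -> legal
(4,5): flips 1 -> legal
(4,6): flips 1 -> legal
(5,1): flips 1 -> legal
(5,2): no bracket -> illegal
(5,4): no bracket -> illegal
(5,5): flips 1 -> legal
(5,6): no bracket -> illegal
(6,2): flips 1 -> legal
(6,6): flips 2 -> legal
(7,4): no bracket -> illegal
(7,5): no bracket -> illegal
(7,6): no bracket -> illegal
W mobility = 12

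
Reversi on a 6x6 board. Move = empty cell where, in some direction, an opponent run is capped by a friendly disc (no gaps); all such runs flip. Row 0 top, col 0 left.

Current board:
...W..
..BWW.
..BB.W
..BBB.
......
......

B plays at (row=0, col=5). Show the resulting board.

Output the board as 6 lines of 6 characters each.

Answer: ...W.B
..BWB.
..BB.W
..BBB.
......
......

Derivation:
Place B at (0,5); scan 8 dirs for brackets.
Dir NW: edge -> no flip
Dir N: edge -> no flip
Dir NE: edge -> no flip
Dir W: first cell '.' (not opp) -> no flip
Dir E: edge -> no flip
Dir SW: opp run (1,4) capped by B -> flip
Dir S: first cell '.' (not opp) -> no flip
Dir SE: edge -> no flip
All flips: (1,4)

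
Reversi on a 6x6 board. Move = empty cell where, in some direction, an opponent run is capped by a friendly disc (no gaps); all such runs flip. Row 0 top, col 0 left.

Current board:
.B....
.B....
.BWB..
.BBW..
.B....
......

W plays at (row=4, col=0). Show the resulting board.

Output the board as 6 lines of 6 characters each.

Place W at (4,0); scan 8 dirs for brackets.
Dir NW: edge -> no flip
Dir N: first cell '.' (not opp) -> no flip
Dir NE: opp run (3,1) capped by W -> flip
Dir W: edge -> no flip
Dir E: opp run (4,1), next='.' -> no flip
Dir SW: edge -> no flip
Dir S: first cell '.' (not opp) -> no flip
Dir SE: first cell '.' (not opp) -> no flip
All flips: (3,1)

Answer: .B....
.B....
.BWB..
.WBW..
WB....
......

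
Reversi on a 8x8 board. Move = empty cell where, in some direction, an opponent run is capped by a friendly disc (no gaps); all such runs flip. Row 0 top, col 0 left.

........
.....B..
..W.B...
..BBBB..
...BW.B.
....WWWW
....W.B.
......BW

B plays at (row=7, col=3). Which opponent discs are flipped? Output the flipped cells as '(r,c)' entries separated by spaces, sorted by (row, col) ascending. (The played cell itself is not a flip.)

Dir NW: first cell '.' (not opp) -> no flip
Dir N: first cell '.' (not opp) -> no flip
Dir NE: opp run (6,4) (5,5) capped by B -> flip
Dir W: first cell '.' (not opp) -> no flip
Dir E: first cell '.' (not opp) -> no flip
Dir SW: edge -> no flip
Dir S: edge -> no flip
Dir SE: edge -> no flip

Answer: (5,5) (6,4)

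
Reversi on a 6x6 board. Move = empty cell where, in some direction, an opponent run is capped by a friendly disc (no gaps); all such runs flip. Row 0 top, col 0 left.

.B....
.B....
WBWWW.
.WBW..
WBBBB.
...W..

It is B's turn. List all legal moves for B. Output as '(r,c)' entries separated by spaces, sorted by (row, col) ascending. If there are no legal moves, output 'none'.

Answer: (1,2) (1,3) (1,4) (1,5) (2,5) (3,0) (3,4)

Derivation:
(1,0): no bracket -> illegal
(1,2): flips 1 -> legal
(1,3): flips 2 -> legal
(1,4): flips 1 -> legal
(1,5): flips 2 -> legal
(2,5): flips 3 -> legal
(3,0): flips 1 -> legal
(3,4): flips 1 -> legal
(3,5): no bracket -> illegal
(5,0): no bracket -> illegal
(5,1): no bracket -> illegal
(5,2): no bracket -> illegal
(5,4): no bracket -> illegal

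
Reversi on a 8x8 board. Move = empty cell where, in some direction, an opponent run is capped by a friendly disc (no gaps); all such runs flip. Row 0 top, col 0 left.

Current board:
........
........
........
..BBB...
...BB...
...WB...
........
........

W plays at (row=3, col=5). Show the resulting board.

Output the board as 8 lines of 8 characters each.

Place W at (3,5); scan 8 dirs for brackets.
Dir NW: first cell '.' (not opp) -> no flip
Dir N: first cell '.' (not opp) -> no flip
Dir NE: first cell '.' (not opp) -> no flip
Dir W: opp run (3,4) (3,3) (3,2), next='.' -> no flip
Dir E: first cell '.' (not opp) -> no flip
Dir SW: opp run (4,4) capped by W -> flip
Dir S: first cell '.' (not opp) -> no flip
Dir SE: first cell '.' (not opp) -> no flip
All flips: (4,4)

Answer: ........
........
........
..BBBW..
...BW...
...WB...
........
........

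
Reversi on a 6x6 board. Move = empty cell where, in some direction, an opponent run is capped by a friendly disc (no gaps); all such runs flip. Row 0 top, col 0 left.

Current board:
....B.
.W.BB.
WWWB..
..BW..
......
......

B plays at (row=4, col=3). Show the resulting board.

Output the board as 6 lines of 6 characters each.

Answer: ....B.
.W.BB.
WWWB..
..BB..
...B..
......

Derivation:
Place B at (4,3); scan 8 dirs for brackets.
Dir NW: first cell 'B' (not opp) -> no flip
Dir N: opp run (3,3) capped by B -> flip
Dir NE: first cell '.' (not opp) -> no flip
Dir W: first cell '.' (not opp) -> no flip
Dir E: first cell '.' (not opp) -> no flip
Dir SW: first cell '.' (not opp) -> no flip
Dir S: first cell '.' (not opp) -> no flip
Dir SE: first cell '.' (not opp) -> no flip
All flips: (3,3)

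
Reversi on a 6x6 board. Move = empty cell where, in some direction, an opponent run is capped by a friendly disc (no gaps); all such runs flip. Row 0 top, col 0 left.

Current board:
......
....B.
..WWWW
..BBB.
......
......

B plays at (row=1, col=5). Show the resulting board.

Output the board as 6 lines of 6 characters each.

Answer: ......
....BB
..WWBW
..BBB.
......
......

Derivation:
Place B at (1,5); scan 8 dirs for brackets.
Dir NW: first cell '.' (not opp) -> no flip
Dir N: first cell '.' (not opp) -> no flip
Dir NE: edge -> no flip
Dir W: first cell 'B' (not opp) -> no flip
Dir E: edge -> no flip
Dir SW: opp run (2,4) capped by B -> flip
Dir S: opp run (2,5), next='.' -> no flip
Dir SE: edge -> no flip
All flips: (2,4)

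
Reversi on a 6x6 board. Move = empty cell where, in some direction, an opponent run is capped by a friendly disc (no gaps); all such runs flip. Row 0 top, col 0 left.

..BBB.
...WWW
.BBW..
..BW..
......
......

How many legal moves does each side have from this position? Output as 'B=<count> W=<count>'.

-- B to move --
(0,5): flips 2 -> legal
(1,2): no bracket -> illegal
(2,4): flips 3 -> legal
(2,5): flips 1 -> legal
(3,4): flips 1 -> legal
(4,2): no bracket -> illegal
(4,3): flips 3 -> legal
(4,4): flips 1 -> legal
B mobility = 6
-- W to move --
(0,1): no bracket -> illegal
(0,5): no bracket -> illegal
(1,0): no bracket -> illegal
(1,1): flips 1 -> legal
(1,2): no bracket -> illegal
(2,0): flips 2 -> legal
(3,0): no bracket -> illegal
(3,1): flips 2 -> legal
(4,1): flips 1 -> legal
(4,2): no bracket -> illegal
(4,3): no bracket -> illegal
W mobility = 4

Answer: B=6 W=4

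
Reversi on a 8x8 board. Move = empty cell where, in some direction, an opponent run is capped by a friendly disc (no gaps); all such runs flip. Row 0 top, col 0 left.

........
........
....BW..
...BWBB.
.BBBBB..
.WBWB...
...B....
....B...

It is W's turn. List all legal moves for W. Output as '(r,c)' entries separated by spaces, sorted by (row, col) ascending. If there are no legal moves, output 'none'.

(1,3): no bracket -> illegal
(1,4): flips 1 -> legal
(1,5): flips 3 -> legal
(2,2): no bracket -> illegal
(2,3): flips 3 -> legal
(2,6): flips 2 -> legal
(2,7): no bracket -> illegal
(3,0): no bracket -> illegal
(3,1): flips 2 -> legal
(3,2): flips 1 -> legal
(3,7): flips 2 -> legal
(4,0): no bracket -> illegal
(4,6): no bracket -> illegal
(4,7): flips 1 -> legal
(5,0): no bracket -> illegal
(5,5): flips 3 -> legal
(5,6): flips 1 -> legal
(6,1): flips 2 -> legal
(6,2): no bracket -> illegal
(6,4): flips 2 -> legal
(6,5): no bracket -> illegal
(7,2): no bracket -> illegal
(7,3): flips 1 -> legal
(7,5): no bracket -> illegal

Answer: (1,4) (1,5) (2,3) (2,6) (3,1) (3,2) (3,7) (4,7) (5,5) (5,6) (6,1) (6,4) (7,3)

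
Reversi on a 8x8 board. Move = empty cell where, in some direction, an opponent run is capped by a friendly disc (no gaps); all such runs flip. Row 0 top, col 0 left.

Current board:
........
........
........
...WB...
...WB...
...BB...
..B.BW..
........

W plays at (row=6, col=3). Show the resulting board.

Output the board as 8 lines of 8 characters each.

Place W at (6,3); scan 8 dirs for brackets.
Dir NW: first cell '.' (not opp) -> no flip
Dir N: opp run (5,3) capped by W -> flip
Dir NE: opp run (5,4), next='.' -> no flip
Dir W: opp run (6,2), next='.' -> no flip
Dir E: opp run (6,4) capped by W -> flip
Dir SW: first cell '.' (not opp) -> no flip
Dir S: first cell '.' (not opp) -> no flip
Dir SE: first cell '.' (not opp) -> no flip
All flips: (5,3) (6,4)

Answer: ........
........
........
...WB...
...WB...
...WB...
..BWWW..
........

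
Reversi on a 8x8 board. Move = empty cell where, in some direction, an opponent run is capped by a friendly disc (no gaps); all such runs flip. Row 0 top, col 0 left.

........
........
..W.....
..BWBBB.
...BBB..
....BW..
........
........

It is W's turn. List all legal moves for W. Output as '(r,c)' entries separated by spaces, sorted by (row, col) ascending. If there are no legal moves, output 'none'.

(2,1): no bracket -> illegal
(2,3): no bracket -> illegal
(2,4): no bracket -> illegal
(2,5): flips 2 -> legal
(2,6): no bracket -> illegal
(2,7): no bracket -> illegal
(3,1): flips 1 -> legal
(3,7): flips 3 -> legal
(4,1): no bracket -> illegal
(4,2): flips 1 -> legal
(4,6): no bracket -> illegal
(4,7): no bracket -> illegal
(5,2): no bracket -> illegal
(5,3): flips 2 -> legal
(5,6): no bracket -> illegal
(6,3): no bracket -> illegal
(6,4): no bracket -> illegal
(6,5): no bracket -> illegal

Answer: (2,5) (3,1) (3,7) (4,2) (5,3)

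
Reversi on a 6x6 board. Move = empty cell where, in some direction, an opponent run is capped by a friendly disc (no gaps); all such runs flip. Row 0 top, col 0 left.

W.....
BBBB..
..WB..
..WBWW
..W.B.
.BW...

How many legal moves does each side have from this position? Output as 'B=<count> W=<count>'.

Answer: B=6 W=10

Derivation:
-- B to move --
(0,1): no bracket -> illegal
(2,1): flips 1 -> legal
(2,4): flips 1 -> legal
(2,5): no bracket -> illegal
(3,1): flips 2 -> legal
(4,1): flips 1 -> legal
(4,3): no bracket -> illegal
(4,5): flips 1 -> legal
(5,3): flips 1 -> legal
B mobility = 6
-- W to move --
(0,1): flips 2 -> legal
(0,2): flips 1 -> legal
(0,3): no bracket -> illegal
(0,4): flips 1 -> legal
(1,4): flips 1 -> legal
(2,0): flips 1 -> legal
(2,1): no bracket -> illegal
(2,4): flips 2 -> legal
(4,0): no bracket -> illegal
(4,1): no bracket -> illegal
(4,3): no bracket -> illegal
(4,5): no bracket -> illegal
(5,0): flips 1 -> legal
(5,3): flips 1 -> legal
(5,4): flips 1 -> legal
(5,5): flips 2 -> legal
W mobility = 10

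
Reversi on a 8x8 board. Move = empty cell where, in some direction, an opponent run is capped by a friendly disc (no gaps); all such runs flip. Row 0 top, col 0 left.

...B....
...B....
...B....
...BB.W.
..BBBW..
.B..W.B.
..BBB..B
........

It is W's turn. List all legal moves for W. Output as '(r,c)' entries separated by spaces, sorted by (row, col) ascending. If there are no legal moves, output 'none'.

Answer: (1,2) (2,4) (3,2) (4,1) (7,2) (7,4)

Derivation:
(0,2): no bracket -> illegal
(0,4): no bracket -> illegal
(1,2): flips 2 -> legal
(1,4): no bracket -> illegal
(2,2): no bracket -> illegal
(2,4): flips 2 -> legal
(2,5): no bracket -> illegal
(3,1): no bracket -> illegal
(3,2): flips 1 -> legal
(3,5): no bracket -> illegal
(4,0): no bracket -> illegal
(4,1): flips 3 -> legal
(4,6): no bracket -> illegal
(4,7): no bracket -> illegal
(5,0): no bracket -> illegal
(5,2): no bracket -> illegal
(5,3): no bracket -> illegal
(5,5): no bracket -> illegal
(5,7): no bracket -> illegal
(6,0): no bracket -> illegal
(6,1): no bracket -> illegal
(6,5): no bracket -> illegal
(6,6): no bracket -> illegal
(7,1): no bracket -> illegal
(7,2): flips 1 -> legal
(7,3): no bracket -> illegal
(7,4): flips 1 -> legal
(7,5): no bracket -> illegal
(7,6): no bracket -> illegal
(7,7): no bracket -> illegal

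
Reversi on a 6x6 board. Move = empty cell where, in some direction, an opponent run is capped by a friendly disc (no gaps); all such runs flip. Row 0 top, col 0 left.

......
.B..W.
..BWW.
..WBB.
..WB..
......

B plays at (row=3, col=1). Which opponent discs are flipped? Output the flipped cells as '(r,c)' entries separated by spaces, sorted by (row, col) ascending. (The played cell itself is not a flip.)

Answer: (3,2)

Derivation:
Dir NW: first cell '.' (not opp) -> no flip
Dir N: first cell '.' (not opp) -> no flip
Dir NE: first cell 'B' (not opp) -> no flip
Dir W: first cell '.' (not opp) -> no flip
Dir E: opp run (3,2) capped by B -> flip
Dir SW: first cell '.' (not opp) -> no flip
Dir S: first cell '.' (not opp) -> no flip
Dir SE: opp run (4,2), next='.' -> no flip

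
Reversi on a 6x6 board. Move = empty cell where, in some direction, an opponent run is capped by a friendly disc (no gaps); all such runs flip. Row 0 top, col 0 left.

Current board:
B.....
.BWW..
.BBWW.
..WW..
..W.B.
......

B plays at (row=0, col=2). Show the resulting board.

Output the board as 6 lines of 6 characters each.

Place B at (0,2); scan 8 dirs for brackets.
Dir NW: edge -> no flip
Dir N: edge -> no flip
Dir NE: edge -> no flip
Dir W: first cell '.' (not opp) -> no flip
Dir E: first cell '.' (not opp) -> no flip
Dir SW: first cell 'B' (not opp) -> no flip
Dir S: opp run (1,2) capped by B -> flip
Dir SE: opp run (1,3) (2,4), next='.' -> no flip
All flips: (1,2)

Answer: B.B...
.BBW..
.BBWW.
..WW..
..W.B.
......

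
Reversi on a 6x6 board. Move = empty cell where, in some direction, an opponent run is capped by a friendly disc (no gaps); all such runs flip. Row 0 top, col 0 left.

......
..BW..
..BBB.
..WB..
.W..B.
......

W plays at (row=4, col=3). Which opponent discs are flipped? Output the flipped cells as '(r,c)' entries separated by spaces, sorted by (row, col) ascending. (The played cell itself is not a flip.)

Dir NW: first cell 'W' (not opp) -> no flip
Dir N: opp run (3,3) (2,3) capped by W -> flip
Dir NE: first cell '.' (not opp) -> no flip
Dir W: first cell '.' (not opp) -> no flip
Dir E: opp run (4,4), next='.' -> no flip
Dir SW: first cell '.' (not opp) -> no flip
Dir S: first cell '.' (not opp) -> no flip
Dir SE: first cell '.' (not opp) -> no flip

Answer: (2,3) (3,3)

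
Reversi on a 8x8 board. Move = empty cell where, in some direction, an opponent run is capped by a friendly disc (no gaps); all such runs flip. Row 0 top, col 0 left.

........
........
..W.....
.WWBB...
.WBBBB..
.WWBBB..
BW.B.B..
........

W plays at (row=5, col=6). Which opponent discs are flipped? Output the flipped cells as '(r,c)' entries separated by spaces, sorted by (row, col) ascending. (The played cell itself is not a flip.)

Dir NW: opp run (4,5) (3,4), next='.' -> no flip
Dir N: first cell '.' (not opp) -> no flip
Dir NE: first cell '.' (not opp) -> no flip
Dir W: opp run (5,5) (5,4) (5,3) capped by W -> flip
Dir E: first cell '.' (not opp) -> no flip
Dir SW: opp run (6,5), next='.' -> no flip
Dir S: first cell '.' (not opp) -> no flip
Dir SE: first cell '.' (not opp) -> no flip

Answer: (5,3) (5,4) (5,5)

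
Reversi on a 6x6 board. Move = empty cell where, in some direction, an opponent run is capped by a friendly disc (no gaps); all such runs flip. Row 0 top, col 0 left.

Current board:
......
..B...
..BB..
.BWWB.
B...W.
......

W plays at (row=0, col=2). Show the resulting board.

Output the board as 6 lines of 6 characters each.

Answer: ..W...
..W...
..WB..
.BWWB.
B...W.
......

Derivation:
Place W at (0,2); scan 8 dirs for brackets.
Dir NW: edge -> no flip
Dir N: edge -> no flip
Dir NE: edge -> no flip
Dir W: first cell '.' (not opp) -> no flip
Dir E: first cell '.' (not opp) -> no flip
Dir SW: first cell '.' (not opp) -> no flip
Dir S: opp run (1,2) (2,2) capped by W -> flip
Dir SE: first cell '.' (not opp) -> no flip
All flips: (1,2) (2,2)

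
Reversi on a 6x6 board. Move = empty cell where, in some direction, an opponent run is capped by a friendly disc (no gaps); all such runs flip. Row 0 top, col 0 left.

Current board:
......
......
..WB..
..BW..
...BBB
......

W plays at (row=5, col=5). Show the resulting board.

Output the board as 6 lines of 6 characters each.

Answer: ......
......
..WB..
..BW..
...BWB
.....W

Derivation:
Place W at (5,5); scan 8 dirs for brackets.
Dir NW: opp run (4,4) capped by W -> flip
Dir N: opp run (4,5), next='.' -> no flip
Dir NE: edge -> no flip
Dir W: first cell '.' (not opp) -> no flip
Dir E: edge -> no flip
Dir SW: edge -> no flip
Dir S: edge -> no flip
Dir SE: edge -> no flip
All flips: (4,4)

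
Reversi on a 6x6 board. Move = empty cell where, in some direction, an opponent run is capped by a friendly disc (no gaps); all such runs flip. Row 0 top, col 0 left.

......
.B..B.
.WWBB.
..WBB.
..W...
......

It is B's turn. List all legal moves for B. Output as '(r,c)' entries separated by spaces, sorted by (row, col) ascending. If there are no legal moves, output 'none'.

(1,0): no bracket -> illegal
(1,2): no bracket -> illegal
(1,3): no bracket -> illegal
(2,0): flips 2 -> legal
(3,0): no bracket -> illegal
(3,1): flips 2 -> legal
(4,1): flips 1 -> legal
(4,3): no bracket -> illegal
(5,1): flips 1 -> legal
(5,2): no bracket -> illegal
(5,3): no bracket -> illegal

Answer: (2,0) (3,1) (4,1) (5,1)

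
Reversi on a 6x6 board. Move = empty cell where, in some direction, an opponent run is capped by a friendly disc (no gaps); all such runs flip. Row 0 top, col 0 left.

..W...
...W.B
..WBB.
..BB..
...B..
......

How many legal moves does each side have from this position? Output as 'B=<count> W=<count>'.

-- B to move --
(0,1): no bracket -> illegal
(0,3): flips 1 -> legal
(0,4): no bracket -> illegal
(1,1): flips 1 -> legal
(1,2): flips 1 -> legal
(1,4): no bracket -> illegal
(2,1): flips 1 -> legal
(3,1): no bracket -> illegal
B mobility = 4
-- W to move --
(0,4): no bracket -> illegal
(0,5): no bracket -> illegal
(1,2): no bracket -> illegal
(1,4): no bracket -> illegal
(2,1): no bracket -> illegal
(2,5): flips 2 -> legal
(3,1): no bracket -> illegal
(3,4): no bracket -> illegal
(3,5): flips 1 -> legal
(4,1): no bracket -> illegal
(4,2): flips 1 -> legal
(4,4): flips 1 -> legal
(5,2): no bracket -> illegal
(5,3): flips 3 -> legal
(5,4): no bracket -> illegal
W mobility = 5

Answer: B=4 W=5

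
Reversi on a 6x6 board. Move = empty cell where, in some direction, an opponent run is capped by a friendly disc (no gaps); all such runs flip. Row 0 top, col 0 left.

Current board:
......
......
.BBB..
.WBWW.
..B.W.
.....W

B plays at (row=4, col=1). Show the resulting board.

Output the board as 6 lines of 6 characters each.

Answer: ......
......
.BBB..
.BBWW.
.BB.W.
.....W

Derivation:
Place B at (4,1); scan 8 dirs for brackets.
Dir NW: first cell '.' (not opp) -> no flip
Dir N: opp run (3,1) capped by B -> flip
Dir NE: first cell 'B' (not opp) -> no flip
Dir W: first cell '.' (not opp) -> no flip
Dir E: first cell 'B' (not opp) -> no flip
Dir SW: first cell '.' (not opp) -> no flip
Dir S: first cell '.' (not opp) -> no flip
Dir SE: first cell '.' (not opp) -> no flip
All flips: (3,1)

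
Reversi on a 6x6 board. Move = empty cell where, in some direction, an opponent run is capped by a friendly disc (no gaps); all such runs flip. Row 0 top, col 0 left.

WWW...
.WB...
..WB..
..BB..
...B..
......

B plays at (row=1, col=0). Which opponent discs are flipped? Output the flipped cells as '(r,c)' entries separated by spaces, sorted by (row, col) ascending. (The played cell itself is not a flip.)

Dir NW: edge -> no flip
Dir N: opp run (0,0), next=edge -> no flip
Dir NE: opp run (0,1), next=edge -> no flip
Dir W: edge -> no flip
Dir E: opp run (1,1) capped by B -> flip
Dir SW: edge -> no flip
Dir S: first cell '.' (not opp) -> no flip
Dir SE: first cell '.' (not opp) -> no flip

Answer: (1,1)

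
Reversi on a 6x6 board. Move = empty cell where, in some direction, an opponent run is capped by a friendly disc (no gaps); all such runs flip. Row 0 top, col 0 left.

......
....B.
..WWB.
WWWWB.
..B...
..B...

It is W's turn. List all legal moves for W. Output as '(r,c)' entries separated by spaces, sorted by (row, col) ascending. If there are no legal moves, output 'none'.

Answer: (0,5) (1,5) (2,5) (3,5) (4,5) (5,1) (5,3)

Derivation:
(0,3): no bracket -> illegal
(0,4): no bracket -> illegal
(0,5): flips 1 -> legal
(1,3): no bracket -> illegal
(1,5): flips 1 -> legal
(2,5): flips 1 -> legal
(3,5): flips 1 -> legal
(4,1): no bracket -> illegal
(4,3): no bracket -> illegal
(4,4): no bracket -> illegal
(4,5): flips 1 -> legal
(5,1): flips 1 -> legal
(5,3): flips 1 -> legal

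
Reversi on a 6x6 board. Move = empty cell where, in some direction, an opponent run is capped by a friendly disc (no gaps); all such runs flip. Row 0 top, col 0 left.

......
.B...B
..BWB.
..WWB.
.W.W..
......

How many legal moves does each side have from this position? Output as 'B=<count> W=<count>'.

Answer: B=5 W=6

Derivation:
-- B to move --
(1,2): flips 1 -> legal
(1,3): no bracket -> illegal
(1,4): no bracket -> illegal
(2,1): no bracket -> illegal
(3,0): no bracket -> illegal
(3,1): flips 2 -> legal
(4,0): no bracket -> illegal
(4,2): flips 2 -> legal
(4,4): flips 1 -> legal
(5,0): no bracket -> illegal
(5,1): no bracket -> illegal
(5,2): flips 1 -> legal
(5,3): no bracket -> illegal
(5,4): no bracket -> illegal
B mobility = 5
-- W to move --
(0,0): flips 2 -> legal
(0,1): no bracket -> illegal
(0,2): no bracket -> illegal
(0,4): no bracket -> illegal
(0,5): no bracket -> illegal
(1,0): no bracket -> illegal
(1,2): flips 1 -> legal
(1,3): no bracket -> illegal
(1,4): no bracket -> illegal
(2,0): no bracket -> illegal
(2,1): flips 1 -> legal
(2,5): flips 2 -> legal
(3,1): no bracket -> illegal
(3,5): flips 1 -> legal
(4,4): no bracket -> illegal
(4,5): flips 1 -> legal
W mobility = 6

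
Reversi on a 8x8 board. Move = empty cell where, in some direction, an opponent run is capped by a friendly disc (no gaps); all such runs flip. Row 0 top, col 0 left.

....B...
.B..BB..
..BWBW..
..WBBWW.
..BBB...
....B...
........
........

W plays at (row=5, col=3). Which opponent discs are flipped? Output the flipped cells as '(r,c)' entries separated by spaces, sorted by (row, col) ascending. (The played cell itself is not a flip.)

Answer: (3,3) (4,3) (4,4)

Derivation:
Dir NW: opp run (4,2), next='.' -> no flip
Dir N: opp run (4,3) (3,3) capped by W -> flip
Dir NE: opp run (4,4) capped by W -> flip
Dir W: first cell '.' (not opp) -> no flip
Dir E: opp run (5,4), next='.' -> no flip
Dir SW: first cell '.' (not opp) -> no flip
Dir S: first cell '.' (not opp) -> no flip
Dir SE: first cell '.' (not opp) -> no flip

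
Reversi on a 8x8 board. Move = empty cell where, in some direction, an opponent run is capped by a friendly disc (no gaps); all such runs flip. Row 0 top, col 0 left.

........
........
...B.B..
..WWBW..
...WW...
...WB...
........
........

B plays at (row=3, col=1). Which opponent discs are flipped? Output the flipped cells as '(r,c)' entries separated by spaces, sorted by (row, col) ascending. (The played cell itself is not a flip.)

Dir NW: first cell '.' (not opp) -> no flip
Dir N: first cell '.' (not opp) -> no flip
Dir NE: first cell '.' (not opp) -> no flip
Dir W: first cell '.' (not opp) -> no flip
Dir E: opp run (3,2) (3,3) capped by B -> flip
Dir SW: first cell '.' (not opp) -> no flip
Dir S: first cell '.' (not opp) -> no flip
Dir SE: first cell '.' (not opp) -> no flip

Answer: (3,2) (3,3)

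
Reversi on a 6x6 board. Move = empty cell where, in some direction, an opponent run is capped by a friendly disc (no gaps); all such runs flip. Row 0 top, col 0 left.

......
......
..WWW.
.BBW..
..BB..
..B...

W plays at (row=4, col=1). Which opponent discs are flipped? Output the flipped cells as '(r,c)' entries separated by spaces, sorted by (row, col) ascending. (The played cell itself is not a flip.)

Answer: (3,2)

Derivation:
Dir NW: first cell '.' (not opp) -> no flip
Dir N: opp run (3,1), next='.' -> no flip
Dir NE: opp run (3,2) capped by W -> flip
Dir W: first cell '.' (not opp) -> no flip
Dir E: opp run (4,2) (4,3), next='.' -> no flip
Dir SW: first cell '.' (not opp) -> no flip
Dir S: first cell '.' (not opp) -> no flip
Dir SE: opp run (5,2), next=edge -> no flip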